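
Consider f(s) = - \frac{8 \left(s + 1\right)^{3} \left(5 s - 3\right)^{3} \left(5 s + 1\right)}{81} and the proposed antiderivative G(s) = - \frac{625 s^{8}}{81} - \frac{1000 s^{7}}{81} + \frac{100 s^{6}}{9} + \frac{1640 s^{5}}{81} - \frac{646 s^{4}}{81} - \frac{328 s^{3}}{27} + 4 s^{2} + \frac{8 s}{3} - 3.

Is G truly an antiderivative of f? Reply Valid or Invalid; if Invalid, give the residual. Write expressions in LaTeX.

d/ds[G] = - \frac{5000 s^{7}}{81} - \frac{7000 s^{6}}{81} + \frac{200 s^{5}}{3} + \frac{8200 s^{4}}{81} - \frac{2584 s^{3}}{81} - \frac{328 s^{2}}{9} + 8 s + \frac{8}{3}
This equals f(s) exactly, so the claim holds.

Valid - the claim checks out under differentiation.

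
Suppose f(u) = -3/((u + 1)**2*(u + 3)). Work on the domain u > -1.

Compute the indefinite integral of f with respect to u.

F(u) = 3*(u*log(u + 1) - u*log(u + 3) + log(u + 1) - log(u + 3) + 2)/(4*(u + 1)) + C

Factor the denominator ((u + 1)**2*(u + 3)) and decompose: f = -3/(4*(u + 3)) + 3/(4*(u + 1)) - 3/(2*(u + 1)**2); each piece integrates to a log, atan, or power term.
Check: d/du[3*(u*log(u + 1) - u*log(u + 3) + log(u + 1) - log(u + 3) + 2)/(4*(u + 1))] = -3/(u**3 + 5*u**2 + 7*u + 3), which equals f(u).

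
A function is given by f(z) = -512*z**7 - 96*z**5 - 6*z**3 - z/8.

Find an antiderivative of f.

f matches the chain-rule pattern g'(h)*h' with inner function h(z) = 4*z**2 + 1/4; substituting u = h(z) collapses the integral.
Check: d/dz[-(4*z**2 + 1/4)**4/4] = -512*z**7 - 96*z**5 - 6*z**3 - z/8 = f(z).

An antiderivative is F(z) = -(4*z**2 + 1/4)**4/4.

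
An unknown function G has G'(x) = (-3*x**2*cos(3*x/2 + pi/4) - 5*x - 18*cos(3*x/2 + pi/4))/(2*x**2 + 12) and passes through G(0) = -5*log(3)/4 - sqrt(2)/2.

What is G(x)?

G(x) = -(5*log(x**2/2 + 3) + 4*sin(3*x/2 + pi/4))/4

Whatever form G(x) takes, its d/dx must return the stated G'(x).
A general antiderivative is -5*log(x**2/2 + 3)/4 - sin(3*x/2 + pi/4) + C.
The condition gives C = -5*log(3)/4 - sqrt(2)/2 - (-5*log(3)/4 - sqrt(2)/2) = 0.
So G(x) = -(5*log(x**2/2 + 3) + 4*sin(3*x/2 + pi/4))/4.
Check: d/dx[-(5*log(x**2/2 + 3) + 4*sin(3*x/2 + pi/4))/4] = (-3*x**2*cos(3*x/2 + pi/4) - 5*x - 18*cos(3*x/2 + pi/4))/(2*x**2 + 12) = G'(x).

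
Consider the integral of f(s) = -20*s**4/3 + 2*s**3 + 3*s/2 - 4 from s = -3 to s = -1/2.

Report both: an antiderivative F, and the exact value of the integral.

The integrand splits into summands that can be handled one at a time.
F(s) = (-16*s**5 + 6*s**4 + 9*s**2 - 48*s + 4)/12 is an antiderivative of f.
Check: d/ds[(-16*s**5 + 6*s**4 + 9*s**2 - 48*s + 4)/12] = -20*s**4/3 + 2*s**3 + 3*s/2 - 4 = f(s).
F(-1/2) = 83/32; F(-3) = 4603/12.
Integral = F(-1/2) - F(-3) = -36575/96.

Antiderivative: F(s) = (-16*s**5 + 6*s**4 + 9*s**2 - 48*s + 4)/12; value = -36575/96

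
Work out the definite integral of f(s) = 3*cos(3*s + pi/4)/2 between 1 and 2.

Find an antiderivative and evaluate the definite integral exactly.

A candidate is checked by its d/ds: the result must match f(s).
F(s) = sin(3*s + pi/4)/2 is an antiderivative of f.
Check: d/ds[sin(3*s + pi/4)/2] = 3*cos(3*s + pi/4)/2 = f(s).
F(2) = sin(pi/4 + 6)/2; F(1) = sin(pi/4 + 3)/2.
Integral = F(2) - F(1) = sin(pi/4 + 6)/2 - sin(pi/4 + 3)/2.

Antiderivative: F(s) = sin(3*s + pi/4)/2; value = sin(pi/4 + 6)/2 - sin(pi/4 + 3)/2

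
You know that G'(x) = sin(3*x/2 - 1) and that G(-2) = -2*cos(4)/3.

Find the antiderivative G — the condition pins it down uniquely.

For G(x) to be correct, d/dx[G] must agree with the stated G'(x) identically.
A general antiderivative is -2*cos(3*x/2 - 1)/3 + C.
The condition gives C = -2*cos(4)/3 - (-2*cos(4)/3) = 0.
So G(x) = -2*cos(3*x/2 - 1)/3.
Check: d/dx[-2*cos(3*x/2 - 1)/3] = sin(3*x/2 - 1) = G'(x).

G(x) = -2*cos(3*x/2 - 1)/3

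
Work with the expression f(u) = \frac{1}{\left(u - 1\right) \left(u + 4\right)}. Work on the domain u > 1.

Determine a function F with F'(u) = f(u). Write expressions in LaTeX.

An antiderivative is F(u) = \frac{\log{\left(u - 1 \right)}}{5} - \frac{\log{\left(u + 4 \right)}}{5}.

The denominator factors as \left(u - 1\right) \left(u + 4\right); partial fractions split f into directly integrable pieces: - \frac{1}{5 \left(u + 4\right)} + \frac{1}{5 \left(u - 1\right)}.
Check: d/du[\frac{\log{\left(u - 1 \right)}}{5} - \frac{\log{\left(u + 4 \right)}}{5}] = \frac{1}{u^{2} + 3 u - 4}, which equals f(u).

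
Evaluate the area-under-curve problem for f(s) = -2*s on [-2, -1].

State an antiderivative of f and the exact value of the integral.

A first test for any F(s): its s-derivative must equal f(s) identically.
F(s) = -s**2 is an antiderivative of f.
Check: d/ds[-s**2] = -2*s = f(s).
F(-1) = -1; F(-2) = -4.
Integral = F(-1) - F(-2) = 3.

Antiderivative: F(s) = -s**2; value = 3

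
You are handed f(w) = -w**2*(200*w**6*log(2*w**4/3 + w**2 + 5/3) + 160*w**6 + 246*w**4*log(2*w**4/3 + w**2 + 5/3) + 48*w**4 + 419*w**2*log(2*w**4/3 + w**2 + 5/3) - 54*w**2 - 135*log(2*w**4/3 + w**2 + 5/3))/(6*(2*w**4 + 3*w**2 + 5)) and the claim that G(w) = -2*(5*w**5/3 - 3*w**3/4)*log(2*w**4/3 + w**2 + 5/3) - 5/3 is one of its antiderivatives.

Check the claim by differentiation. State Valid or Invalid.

Valid - differentiating G returns exactly f.

d/dw[G] = (-200*w**8*log(2*w**4/3 + w**2 + 5/3) - 160*w**8 - 246*w**6*log(2*w**4/3 + w**2 + 5/3) - 48*w**6 - 419*w**4*log(2*w**4/3 + w**2 + 5/3) + 54*w**4 + 135*w**2*log(2*w**4/3 + w**2 + 5/3))/(12*w**4 + 18*w**2 + 30)
This equals f(w) exactly, so the claim holds.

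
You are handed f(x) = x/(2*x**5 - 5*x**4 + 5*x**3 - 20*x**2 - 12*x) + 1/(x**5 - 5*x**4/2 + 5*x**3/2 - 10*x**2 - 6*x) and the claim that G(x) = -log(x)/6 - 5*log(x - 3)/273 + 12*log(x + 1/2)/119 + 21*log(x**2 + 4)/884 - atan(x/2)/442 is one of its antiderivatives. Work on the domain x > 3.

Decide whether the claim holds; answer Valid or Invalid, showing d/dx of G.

Invalid: d/dx[G] - f = -10/(273*x - 819), which is not 0.

d/dx[G] = (-20*x**4 - 10*x**3 - 80*x**2 + 233*x + 546)/(546*x**5 - 1365*x**4 + 1365*x**3 - 5460*x**2 - 3276*x)
d/dx[G] - f(x) = -10/(273*x - 819) != 0.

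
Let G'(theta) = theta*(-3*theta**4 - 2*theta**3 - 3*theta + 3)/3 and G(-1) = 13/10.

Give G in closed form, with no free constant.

Recover the given G'(theta) by differentiating a candidate G(theta); any mismatch rules it out.
A general antiderivative is -theta**6/6 - 2*theta**5/15 - theta**3/3 + theta**2/2 + C.
The condition gives C = 13/10 - (4/5) = 1/2.
So G(theta) = (-5*theta**6 - 4*theta**5 - 10*theta**3 + 15*theta**2 + 15)/30.
Check: d/dtheta[(-5*theta**6 - 4*theta**5 - 10*theta**3 + 15*theta**2 + 15)/30] = -theta**5 - 2*theta**4/3 - theta**2 + theta, which equals G'(theta).

G(theta) = (-5*theta**6 - 4*theta**5 - 10*theta**3 + 15*theta**2 + 15)/30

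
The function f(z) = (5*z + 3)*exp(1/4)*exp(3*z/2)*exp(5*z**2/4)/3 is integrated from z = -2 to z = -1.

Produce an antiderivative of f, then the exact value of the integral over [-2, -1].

Antiderivative: F(z) = 2*exp(5*z**2/4 + 3*z/2 + 1/4)/3; value = 2/3 - 2*exp(9/4)/3

f matches the chain-rule pattern g'(h)*h' with inner function h(z) = 5*z**2/4 + 3*z/2 + 1/4; substituting u = h(z) collapses the integral.
F(z) = 2*exp(5*z**2/4 + 3*z/2 + 1/4)/3 is an antiderivative of f.
Check: d/dz[2*exp(5*z**2/4 + 3*z/2 + 1/4)/3] = 5*z*exp(1/4)*exp(3*z/2)*exp(5*z**2/4)/3 + exp(1/4)*exp(3*z/2)*exp(5*z**2/4), which equals f(z).
F(-1) = 2/3; F(-2) = 2*exp(9/4)/3.
Integral = F(-1) - F(-2) = 2/3 - 2*exp(9/4)/3.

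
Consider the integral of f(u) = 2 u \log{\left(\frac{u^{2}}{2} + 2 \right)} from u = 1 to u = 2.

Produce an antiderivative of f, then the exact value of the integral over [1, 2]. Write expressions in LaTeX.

Antiderivative: F(u) = u^{2} \log{\left(\frac{u^{2}}{2} + 2 \right)} - u^{2} + 4 \log{\left(u^{2} + 4 \right)}; value = - 4 \log{\left(5 \right)} - 3 - \log{\left(\frac{5}{2} \right)} + 4 \log{\left(4 \right)} + 4 \log{\left(8 \right)}

Whatever form F(u) takes, F'(u) = f(u) is non-negotiable.
F(u) = u^{2} \log{\left(\frac{u^{2}}{2} + 2 \right)} - u^{2} + 4 \log{\left(u^{2} + 4 \right)} is an antiderivative of f.
Check: d/du[u^{2} \log{\left(\frac{u^{2}}{2} + 2 \right)} - u^{2} + 4 \log{\left(u^{2} + 4 \right)}] = 2 u \log{\left(\frac{u^{2}}{2} + 2 \right)} = f(u).
F(2) = -4 + 4 \log{\left(4 \right)} + 4 \log{\left(8 \right)}; F(1) = -1 + \log{\left(\frac{5}{2} \right)} + 4 \log{\left(5 \right)}.
Integral = F(2) - F(1) = - 4 \log{\left(5 \right)} - 3 - \log{\left(\frac{5}{2} \right)} + 4 \log{\left(4 \right)} + 4 \log{\left(8 \right)}.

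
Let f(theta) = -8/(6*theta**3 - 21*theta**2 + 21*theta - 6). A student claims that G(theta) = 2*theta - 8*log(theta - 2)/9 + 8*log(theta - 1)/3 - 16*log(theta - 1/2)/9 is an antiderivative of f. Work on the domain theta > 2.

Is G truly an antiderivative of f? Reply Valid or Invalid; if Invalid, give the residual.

d/dtheta[G] = (12*theta**3 - 42*theta**2 + 42*theta - 20)/(6*theta**3 - 21*theta**2 + 21*theta - 6)
d/dtheta[G] - f(theta) = 2 != 0.

Invalid: d/dtheta[G] - f = 2, which is not 0.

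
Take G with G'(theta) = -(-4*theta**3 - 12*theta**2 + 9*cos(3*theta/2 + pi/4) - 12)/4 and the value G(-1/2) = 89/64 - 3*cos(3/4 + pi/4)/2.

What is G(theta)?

G(theta) = (theta**4 + 4*theta**3 + 12*theta - 6*sin(3*theta/2 + pi/4) + 12)/4

Check a candidate G(theta) by differentiating: d/dtheta[G] must match the given G'(theta).
A general antiderivative is theta**4/4 + theta**3 + 3*theta - 3*sin(3*theta/2 + pi/4)/2 + 2 + C.
The condition gives C = 89/64 - 3*cos(3/4 + pi/4)/2 - (25/64 - 3*cos(3/4 + pi/4)/2) = 1.
So G(theta) = (theta**4 + 4*theta**3 + 12*theta - 6*sin(3*theta/2 + pi/4) + 12)/4.
Check: d/dtheta[(theta**4 + 4*theta**3 + 12*theta - 6*sin(3*theta/2 + pi/4) + 12)/4] = theta**3 + 3*theta**2 - 9*cos(3*theta/2 + pi/4)/4 + 3, which equals G'(theta).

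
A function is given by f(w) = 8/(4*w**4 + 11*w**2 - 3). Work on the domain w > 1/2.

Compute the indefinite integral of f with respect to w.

F(w) = 8*log(w - 1/2)/13 - 8*log(w + 1/2)/13 - 8*sqrt(3)*atan(sqrt(3)*w/3)/39 + C

The denominator factors as (2*w - 1)*(2*w + 1)*(w**2 + 3); partial fractions split f into directly integrable pieces: -8/(13*(w**2 + 3)) - 16/(13*(2*w + 1)) + 16/(13*(2*w - 1)).
Check: d/dw[8*log(w - 1/2)/13 - 8*log(w + 1/2)/13 - 8*sqrt(3)*atan(sqrt(3)*w/3)/39] = 8/(4*w**4 + 11*w**2 - 3) = f(w).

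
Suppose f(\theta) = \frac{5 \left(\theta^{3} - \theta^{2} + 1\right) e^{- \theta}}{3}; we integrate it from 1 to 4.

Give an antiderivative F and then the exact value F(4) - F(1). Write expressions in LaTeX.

Antiderivative: F(\theta) = \frac{\left(- 5 \theta^{3} - 10 \theta^{2} - 20 \theta - 25\right) e^{- \theta}}{3}; value = - \frac{195}{e^{4}} + \frac{20}{e}

Recognize the product-rule pattern: f = u'v + uv' with u = - \frac{5 \theta^{3}}{3} - \frac{10 \theta^{2}}{3} - \frac{20 \theta}{3} - \frac{25}{3}, v = e^{- \theta}, so integration by parts undoes it.
F(\theta) = \frac{\left(- 5 \theta^{3} - 10 \theta^{2} - 20 \theta - 25\right) e^{- \theta}}{3} is an antiderivative of f.
Check: d/d\theta[\frac{\left(- 5 \theta^{3} - 10 \theta^{2} - 20 \theta - 25\right) e^{- \theta}}{3}] = \frac{\left(5 \theta^{3} - 5 \theta^{2} + 5\right) e^{- \theta}}{3}, which equals f(\theta).
F(4) = - \frac{195}{e^{4}}; F(1) = - \frac{20}{e}.
Integral = F(4) - F(1) = - \frac{195}{e^{4}} + \frac{20}{e}.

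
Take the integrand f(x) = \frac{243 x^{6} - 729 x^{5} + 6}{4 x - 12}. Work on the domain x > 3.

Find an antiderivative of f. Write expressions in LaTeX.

An antiderivative is F(x) = \frac{81 x^{6}}{8} + \frac{3 \log{\left(x - 3 \right)}}{2}.

Since d/dx undoes antidifferentiation here, F'(x) = f(x) is required of F(x).
Check: d/dx[\frac{81 x^{6}}{8} + \frac{3 \log{\left(x - 3 \right)}}{2}] = \frac{243 x^{6} - 729 x^{5} + 6}{4 x - 12} = f(x).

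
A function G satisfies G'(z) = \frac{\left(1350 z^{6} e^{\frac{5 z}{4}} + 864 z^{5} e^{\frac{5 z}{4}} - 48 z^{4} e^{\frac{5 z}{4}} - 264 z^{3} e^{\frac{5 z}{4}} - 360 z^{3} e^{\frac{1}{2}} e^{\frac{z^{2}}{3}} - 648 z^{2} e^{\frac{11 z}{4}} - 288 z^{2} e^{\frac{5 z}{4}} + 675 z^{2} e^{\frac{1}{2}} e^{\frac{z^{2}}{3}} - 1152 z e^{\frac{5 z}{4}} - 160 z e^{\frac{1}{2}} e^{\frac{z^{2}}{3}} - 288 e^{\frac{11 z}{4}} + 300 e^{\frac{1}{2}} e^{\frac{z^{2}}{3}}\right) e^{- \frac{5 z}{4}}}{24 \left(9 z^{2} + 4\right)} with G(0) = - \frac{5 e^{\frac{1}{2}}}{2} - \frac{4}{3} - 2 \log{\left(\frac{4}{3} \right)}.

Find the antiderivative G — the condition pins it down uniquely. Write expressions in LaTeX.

The proposed G(z) is checked by its d/dz: the result must match the given G'(z).
A general antiderivative is \frac{5 z^{5}}{4} + z^{4} - z^{3} - \frac{3 z^{2}}{2} - 2 e^{\frac{3 z}{2}} - \frac{5 e^{\frac{z^{2}}{3} - \frac{5 z}{4} + \frac{1}{2}}}{2} - 2 \log{\left(3 z^{2} + \frac{4}{3} \right)} + \frac{5}{3} + C.
The condition gives C = - \frac{5 e^{\frac{1}{2}}}{2} - \frac{4}{3} - 2 \log{\left(\frac{4}{3} \right)} - (- \frac{5 e^{\frac{1}{2}}}{2} - 2 \log{\left(\frac{4}{3} \right)} - \frac{1}{3}) = -1.
So G(z) = \frac{5 z^{5}}{4} + z^{4} - z^{3} - \frac{3 z^{2}}{2} - 2 e^{\frac{3 z}{2}} - 2 \log{\left(3 z^{2} + \frac{4}{3} \right)} + \frac{2}{3} - \frac{5 e^{\frac{1}{2}} e^{- \frac{5 z}{4}} e^{\frac{z^{2}}{3}}}{2}.
Check: d/dz[\frac{5 z^{5}}{4} + z^{4} - z^{3} - \frac{3 z^{2}}{2} - 2 e^{\frac{3 z}{2}} - 2 \log{\left(3 z^{2} + \frac{4}{3} \right)} + \frac{2}{3} - \frac{5 e^{\frac{1}{2}} e^{- \frac{5 z}{4}} e^{\frac{z^{2}}{3}}}{2}] = \frac{1350 z^{6} e^{\frac{5 z}{4}} + 864 z^{5} e^{\frac{5 z}{4}} - 48 z^{4} e^{\frac{5 z}{4}} - 264 z^{3} e^{\frac{5 z}{4}} - 360 z^{3} e^{\frac{1}{2}} e^{\frac{z^{2}}{3}} - 648 z^{2} e^{\frac{11 z}{4}} - 288 z^{2} e^{\frac{5 z}{4}} + 675 z^{2} e^{\frac{1}{2}} e^{\frac{z^{2}}{3}} - 1152 z e^{\frac{5 z}{4}} - 160 z e^{\frac{1}{2}} e^{\frac{z^{2}}{3}} - 288 e^{\frac{11 z}{4}} + 300 e^{\frac{1}{2}} e^{\frac{z^{2}}{3}}}{216 z^{2} e^{\frac{5 z}{4}} + 96 e^{\frac{5 z}{4}}}, which equals G'(z).

G(z) = \frac{5 z^{5}}{4} + z^{4} - z^{3} - \frac{3 z^{2}}{2} - 2 e^{\frac{3 z}{2}} - 2 \log{\left(3 z^{2} + \frac{4}{3} \right)} + \frac{2}{3} - \frac{5 e^{\frac{1}{2}} e^{- \frac{5 z}{4}} e^{\frac{z^{2}}{3}}}{2}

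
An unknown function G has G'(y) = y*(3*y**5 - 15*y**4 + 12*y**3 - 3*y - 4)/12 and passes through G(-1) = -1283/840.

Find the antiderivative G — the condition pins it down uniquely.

A first test for any G(y): its y-derivative must equal the given G'(y).
A general antiderivative is y**7/28 - 5*y**6/24 + y**5/5 - y**3/12 - y**2/6 + C.
The condition gives C = -1283/840 - (-443/840) = -1.
So G(y) = y**7/28 - 5*y**6/24 + y**5/5 - y**3/12 - y**2/6 - 1.
Check: d/dy[y**7/28 - 5*y**6/24 + y**5/5 - y**3/12 - y**2/6 - 1] = y**6/4 - 5*y**5/4 + y**4 - y**2/4 - y/3, which equals G'(y).

G(y) = y**7/28 - 5*y**6/24 + y**5/5 - y**3/12 - y**2/6 - 1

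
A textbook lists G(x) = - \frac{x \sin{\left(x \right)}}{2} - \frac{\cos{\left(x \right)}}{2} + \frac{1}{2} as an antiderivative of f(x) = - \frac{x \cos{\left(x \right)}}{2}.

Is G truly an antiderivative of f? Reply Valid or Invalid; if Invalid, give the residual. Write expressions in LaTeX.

d/dx[G] = - \frac{x \cos{\left(x \right)}}{2}
This equals f(x) exactly, so the claim holds.

Valid - differentiating G returns exactly f.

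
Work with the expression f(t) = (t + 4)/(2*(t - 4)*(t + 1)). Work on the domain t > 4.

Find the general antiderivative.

Factor the denominator (2*(t - 4)*(t + 1)) and decompose: f = -3/(10*(t + 1)) + 4/(5*(t - 4)); each piece integrates to a log, atan, or power term.
Check: d/dt[4*log(t - 4)/5 - 3*log(t + 1)/10] = (t + 4)/(2*t**2 - 6*t - 8), which equals f(t).

F(t) = 4*log(t - 4)/5 - 3*log(t + 1)/10 + C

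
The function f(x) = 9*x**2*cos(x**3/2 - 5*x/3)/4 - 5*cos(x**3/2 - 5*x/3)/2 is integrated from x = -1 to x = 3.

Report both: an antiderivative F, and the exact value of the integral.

The substitution u = x**3/2 - 5*x/3 works: f is exactly (dF/du)*(du/dx) for that inner function.
F(x) = 3*sin(x**3/2 - 5*x/3)/2 is an antiderivative of f.
Check: d/dx[3*sin(x**3/2 - 5*x/3)/2] = 9*x**2*cos(x**3/2 - 5*x/3)/4 - 5*cos(x**3/2 - 5*x/3)/2 = f(x).
F(3) = 3*sin(17/2)/2; F(-1) = 3*sin(7/6)/2.
Integral = F(3) - F(-1) = -3*sin(7/6)/2 + 3*sin(17/2)/2.

Antiderivative: F(x) = 3*sin(x**3/2 - 5*x/3)/2; value = -3*sin(7/6)/2 + 3*sin(17/2)/2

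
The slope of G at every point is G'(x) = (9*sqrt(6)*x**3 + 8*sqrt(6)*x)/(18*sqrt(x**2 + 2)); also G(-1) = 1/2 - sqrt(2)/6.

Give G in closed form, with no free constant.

Recognize the product-rule pattern: G'(x) = u'v + uv' with u = -sqrt(3*x**2/2 + 3)/3, v = 4/3 - x**2, so integration by parts undoes it.
A general antiderivative is -(4/3 - x**2)*sqrt(3*x**2/2 + 3)/3 + C.
The condition gives C = 1/2 - sqrt(2)/6 - (-sqrt(2)/6) = 1/2.
So G(x) = -(4/3 - x**2)*sqrt(3*x**2/2 + 3)/3 + 1/2.
Check: d/dx[-(4/3 - x**2)*sqrt(3*x**2/2 + 3)/3 + 1/2] = sqrt(2)*(9*sqrt(3)*x**3 + 8*sqrt(3)*x)/(18*sqrt(x**2 + 2)), which equals G'(x).

G(x) = -(4/3 - x**2)*sqrt(3*x**2/2 + 3)/3 + 1/2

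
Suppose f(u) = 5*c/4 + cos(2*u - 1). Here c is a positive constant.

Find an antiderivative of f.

An antiderivative is F(u) = 5*c*u/4 + sin(2*u - 1)/2.

Whatever form F(u) takes, F'(u) = f(u) is non-negotiable.
Check: d/du[5*c*u/4 + sin(2*u - 1)/2] = 5*c/4 + cos(2*u - 1) = f(u).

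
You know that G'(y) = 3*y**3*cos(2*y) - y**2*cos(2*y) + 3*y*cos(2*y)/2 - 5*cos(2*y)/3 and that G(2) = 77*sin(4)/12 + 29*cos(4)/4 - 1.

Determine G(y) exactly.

Integrate term by term and add the pieces.
A general antiderivative is 3*y**3*sin(2*y)/2 - y**2*sin(2*y)/2 + 9*y**2*cos(2*y)/4 - 3*y*sin(2*y)/2 - y*cos(2*y)/2 - 7*sin(2*y)/12 - 3*cos(2*y)/4 + C.
The condition gives C = 77*sin(4)/12 + 29*cos(4)/4 - 1 - (77*sin(4)/12 + 29*cos(4)/4) = -1.
So G(y) = 3*y**3*sin(2*y)/2 - y**2*sin(2*y)/2 + 9*y**2*cos(2*y)/4 - 3*y*sin(2*y)/2 - y*cos(2*y)/2 - 7*sin(2*y)/12 - 3*cos(2*y)/4 - 1.
Check: d/dy[3*y**3*sin(2*y)/2 - y**2*sin(2*y)/2 + 9*y**2*cos(2*y)/4 - 3*y*sin(2*y)/2 - y*cos(2*y)/2 - 7*sin(2*y)/12 - 3*cos(2*y)/4 - 1] = 3*y**3*cos(2*y) - y**2*cos(2*y) + 3*y*cos(2*y)/2 - 5*cos(2*y)/3 = G'(y).

G(y) = 3*y**3*sin(2*y)/2 - y**2*sin(2*y)/2 + 9*y**2*cos(2*y)/4 - 3*y*sin(2*y)/2 - y*cos(2*y)/2 - 7*sin(2*y)/12 - 3*cos(2*y)/4 - 1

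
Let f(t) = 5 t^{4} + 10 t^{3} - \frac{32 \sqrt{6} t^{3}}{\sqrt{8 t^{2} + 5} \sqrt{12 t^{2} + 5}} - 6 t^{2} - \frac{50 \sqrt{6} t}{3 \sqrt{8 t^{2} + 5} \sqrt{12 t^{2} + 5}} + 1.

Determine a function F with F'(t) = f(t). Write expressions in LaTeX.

An antiderivative is F(t) = t^{5} + \frac{5 t^{4}}{2} - 2 t^{3} + t - \sqrt{4 t^{2} + \frac{5}{3}} \sqrt{4 t^{2} + \frac{5}{2}}.

Integrate term by term and add the pieces.
Check: d/dt[t^{5} + \frac{5 t^{4}}{2} - 2 t^{3} + t - \sqrt{4 t^{2} + \frac{5}{3}} \sqrt{4 t^{2} + \frac{5}{2}}] = \frac{\sqrt{6} \left(5 \sqrt{6} t^{4} \sqrt{8 t^{2} + 5} \sqrt{12 t^{2} + 5} + 10 \sqrt{6} t^{3} \sqrt{8 t^{2} + 5} \sqrt{12 t^{2} + 5} - 192 t^{3} - 6 \sqrt{6} t^{2} \sqrt{8 t^{2} + 5} \sqrt{12 t^{2} + 5} - 100 t + \sqrt{6} \sqrt{8 t^{2} + 5} \sqrt{12 t^{2} + 5}\right)}{6 \sqrt{8 t^{2} + 5} \sqrt{12 t^{2} + 5}}, which equals f(t).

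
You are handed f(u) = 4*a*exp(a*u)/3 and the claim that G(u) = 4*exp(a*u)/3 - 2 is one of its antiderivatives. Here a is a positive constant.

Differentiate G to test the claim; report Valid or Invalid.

d/du[G] = 4*a*exp(a*u)/3
This equals f(u) exactly, so the claim holds.

Valid. The derivative of G reproduces f.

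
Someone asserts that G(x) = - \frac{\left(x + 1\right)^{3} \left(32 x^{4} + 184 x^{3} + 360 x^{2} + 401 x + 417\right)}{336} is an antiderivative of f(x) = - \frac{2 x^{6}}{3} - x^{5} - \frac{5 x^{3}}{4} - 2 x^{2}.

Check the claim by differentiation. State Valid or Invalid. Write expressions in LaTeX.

Invalid: d/dx[G] - f = - 4 x^{5} - 15 x^{4} - \frac{70 x^{3}}{3} - \frac{95 x^{2}}{4} - \frac{67 x}{4} - \frac{59}{12}, which is not 0.

d/dx[G] = - \frac{2 x^{6}}{3} - 5 x^{5} - 15 x^{4} - \frac{295 x^{3}}{12} - \frac{103 x^{2}}{4} - \frac{67 x}{4} - \frac{59}{12}
d/dx[G] - f(x) = - 4 x^{5} - 15 x^{4} - \frac{70 x^{3}}{3} - \frac{95 x^{2}}{4} - \frac{67 x}{4} - \frac{59}{12} != 0.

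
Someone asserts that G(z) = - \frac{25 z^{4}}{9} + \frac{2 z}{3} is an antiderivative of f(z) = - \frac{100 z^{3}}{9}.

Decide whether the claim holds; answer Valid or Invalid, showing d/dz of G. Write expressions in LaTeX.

Invalid: d/dz[G] - f = \frac{2}{3}, which is not 0.

d/dz[G] = \frac{2}{3} - \frac{100 z^{3}}{9}
d/dz[G] - f(z) = \frac{2}{3} != 0.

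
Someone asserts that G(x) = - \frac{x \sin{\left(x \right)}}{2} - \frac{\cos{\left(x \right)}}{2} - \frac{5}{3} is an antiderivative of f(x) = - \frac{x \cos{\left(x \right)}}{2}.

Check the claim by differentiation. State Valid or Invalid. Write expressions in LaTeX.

d/dx[G] = - \frac{x \cos{\left(x \right)}}{2}
This equals f(x) exactly, so the claim holds.

Valid: G'(x) = f(x).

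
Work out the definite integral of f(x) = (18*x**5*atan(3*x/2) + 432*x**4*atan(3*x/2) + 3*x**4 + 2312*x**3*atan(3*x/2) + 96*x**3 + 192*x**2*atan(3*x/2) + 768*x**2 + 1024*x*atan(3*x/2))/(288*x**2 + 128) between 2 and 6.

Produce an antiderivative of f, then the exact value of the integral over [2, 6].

f has the shape u'v + uv' for u = (x**2/4 + 4*x)**2/4 and v = atan(3*x/2) — it is the derivative of the product u*v.
F(x) = x**4*atan(3*x/2)/64 + x**3*atan(3*x/2)/2 + 4*x**2*atan(3*x/2) is an antiderivative of f.
Check: d/dx[x**4*atan(3*x/2)/64 + x**3*atan(3*x/2)/2 + 4*x**2*atan(3*x/2)] = (18*x**5*atan(3*x/2) + 432*x**4*atan(3*x/2) + 3*x**4 + 2312*x**3*atan(3*x/2) + 96*x**3 + 192*x**2*atan(3*x/2) + 768*x**2 + 1024*x*atan(3*x/2))/(288*x**2 + 128) = f(x).
F(6) = 1089*atan(9)/4; F(2) = 81*atan(3)/4.
Integral = F(6) - F(2) = -81*atan(3)/4 + 1089*atan(9)/4.

Antiderivative: F(x) = x**4*atan(3*x/2)/64 + x**3*atan(3*x/2)/2 + 4*x**2*atan(3*x/2); value = -81*atan(3)/4 + 1089*atan(9)/4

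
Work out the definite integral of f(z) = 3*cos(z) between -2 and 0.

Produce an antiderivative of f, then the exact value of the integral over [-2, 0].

Antiderivative: F(z) = 3*sin(z); value = 3*sin(2)

Differentiate the proposed F(z) back; it has to land on f(z) exactly.
F(z) = 3*sin(z) is an antiderivative of f.
Check: d/dz[3*sin(z)] = 3*cos(z) = f(z).
F(0) = 0; F(-2) = -3*sin(2).
Integral = F(0) - F(-2) = 3*sin(2).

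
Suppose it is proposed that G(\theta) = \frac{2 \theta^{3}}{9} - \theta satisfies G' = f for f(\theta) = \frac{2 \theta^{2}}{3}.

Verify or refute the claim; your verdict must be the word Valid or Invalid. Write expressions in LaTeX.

Invalid: d/d\theta[G] - f = -1, which is not 0.

d/d\theta[G] = \frac{2 \theta^{2}}{3} - 1
d/d\theta[G] - f(\theta) = -1 != 0.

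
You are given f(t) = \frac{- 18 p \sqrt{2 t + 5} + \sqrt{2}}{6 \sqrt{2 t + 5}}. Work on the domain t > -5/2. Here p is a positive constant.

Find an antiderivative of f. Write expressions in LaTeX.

An antiderivative F(t) passes only if d/dt[F] lands on f(t) exactly.
Check: d/dt[- 3 p t + \frac{\sqrt{t + \frac{5}{2}}}{3}] = \frac{- 18 p \sqrt{2 t + 5} + \sqrt{2}}{6 \sqrt{2 t + 5}} = f(t).

An antiderivative is F(t) = - 3 p t + \frac{\sqrt{t + \frac{5}{2}}}{3}.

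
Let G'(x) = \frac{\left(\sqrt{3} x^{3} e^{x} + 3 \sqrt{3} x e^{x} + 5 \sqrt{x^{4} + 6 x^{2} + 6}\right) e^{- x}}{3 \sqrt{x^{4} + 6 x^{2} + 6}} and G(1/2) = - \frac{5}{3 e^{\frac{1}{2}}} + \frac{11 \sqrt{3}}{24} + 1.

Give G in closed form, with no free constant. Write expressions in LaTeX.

G(x) = \frac{\left(\sqrt{3} \sqrt{x^{4} + 6 x^{2} + 6} e^{x} + 6 e^{x} - 10\right) e^{- x}}{6}

A first test for any G(x): its x-derivative must equal the given G'(x).
A general antiderivative is \frac{\sqrt{\frac{x^{4}}{3} + 2 x^{2} + 2}}{2} - \frac{5 e^{- x}}{3} + C.
The condition gives C = - \frac{5}{3 e^{\frac{1}{2}}} + \frac{11 \sqrt{3}}{24} + 1 - (- \frac{5}{3 e^{\frac{1}{2}}} + \frac{11 \sqrt{3}}{24}) = 1.
So G(x) = \frac{\left(\sqrt{3} \sqrt{x^{4} + 6 x^{2} + 6} e^{x} + 6 e^{x} - 10\right) e^{- x}}{6}.
Check: d/dx[\frac{\left(\sqrt{3} \sqrt{x^{4} + 6 x^{2} + 6} e^{x} + 6 e^{x} - 10\right) e^{- x}}{6}] = \frac{\left(\sqrt{3} x^{3} e^{x} + 3 \sqrt{3} x e^{x} + 5 \sqrt{x^{4} + 6 x^{2} + 6}\right) e^{- x}}{3 \sqrt{x^{4} + 6 x^{2} + 6}} = G'(x).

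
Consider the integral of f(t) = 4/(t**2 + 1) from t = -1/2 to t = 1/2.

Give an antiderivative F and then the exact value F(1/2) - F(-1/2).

Antiderivative: F(t) = 4*atan(t); value = 8*atan(1/2)

Check any antiderivative F(t) by computing F'(t) and comparing it with f(t).
F(t) = 4*atan(t) is an antiderivative of f.
Check: d/dt[4*atan(t)] = 4/(t**2 + 1) = f(t).
F(1/2) = 4*atan(1/2); F(-1/2) = -4*atan(1/2).
Integral = F(1/2) - F(-1/2) = 8*atan(1/2).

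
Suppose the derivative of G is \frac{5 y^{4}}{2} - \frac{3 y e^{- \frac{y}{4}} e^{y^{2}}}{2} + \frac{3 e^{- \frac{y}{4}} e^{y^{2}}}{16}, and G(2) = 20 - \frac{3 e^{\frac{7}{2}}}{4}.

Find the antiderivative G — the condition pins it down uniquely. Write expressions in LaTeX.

Integrate term by term and add the pieces.
A general antiderivative is \frac{y^{5}}{2} - \frac{3 e^{y^{2} - \frac{y}{4}}}{4} + 3 + C.
The condition gives C = 20 - \frac{3 e^{\frac{7}{2}}}{4} - (19 - \frac{3 e^{\frac{7}{2}}}{4}) = 1.
So G(y) = \frac{y^{5}}{2} + 4 - \frac{3 e^{- \frac{y}{4}} e^{y^{2}}}{4}.
Check: d/dy[\frac{y^{5}}{2} + 4 - \frac{3 e^{- \frac{y}{4}} e^{y^{2}}}{4}] = \frac{\left(40 y^{4} e^{\frac{y}{4}} - 24 y e^{y^{2}} + 3 e^{y^{2}}\right) e^{- \frac{y}{4}}}{16}, which equals G'(y).

G(y) = \frac{y^{5}}{2} + 4 - \frac{3 e^{- \frac{y}{4}} e^{y^{2}}}{4}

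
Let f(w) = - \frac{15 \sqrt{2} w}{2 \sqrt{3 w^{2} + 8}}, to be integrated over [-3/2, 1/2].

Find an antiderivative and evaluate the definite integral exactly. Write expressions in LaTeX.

f matches the chain-rule pattern g'(h)*h' with inner function h(w) = \frac{3 w^{2}}{2} + 4; substituting u = h(w) collapses the integral.
F(w) = - \frac{5 \sqrt{2} \sqrt{3 w^{2} + 8}}{2} is an antiderivative of f.
Check: d/dw[- \frac{5 \sqrt{2} \sqrt{3 w^{2} + 8}}{2}] = - \frac{15 \sqrt{2} w}{2 \sqrt{3 w^{2} + 8}} = f(w).
F(1/2) = - \frac{5 \sqrt{70}}{4}; F(-3/2) = - \frac{5 \sqrt{118}}{4}.
Integral = F(1/2) - F(-3/2) = - \frac{5 \sqrt{70}}{4} + \frac{5 \sqrt{118}}{4}.

Antiderivative: F(w) = - \frac{5 \sqrt{2} \sqrt{3 w^{2} + 8}}{2}; value = - \frac{5 \sqrt{70}}{4} + \frac{5 \sqrt{118}}{4}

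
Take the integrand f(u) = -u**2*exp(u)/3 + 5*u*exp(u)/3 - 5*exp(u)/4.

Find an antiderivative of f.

An antiderivative is F(u) = -u**2*exp(u)/3 + 7*u*exp(u)/3 - 43*exp(u)/12.

Recognize the product-rule pattern: f = v'r + vr' with v = -u**2/3 + 7*u/3 - 43/12, r = exp(u), so integration by parts undoes it.
Check: d/du[-u**2*exp(u)/3 + 7*u*exp(u)/3 - 43*exp(u)/12] = -u**2*exp(u)/3 + 5*u*exp(u)/3 - 5*exp(u)/4 = f(u).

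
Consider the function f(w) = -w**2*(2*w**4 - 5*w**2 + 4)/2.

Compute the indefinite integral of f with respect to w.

F(w) = -w**7/7 + w**5/2 - 2*w**3/3 + C

Any candidate F(w) must reproduce f(w) exactly when differentiated.
Check: d/dw[-w**7/7 + w**5/2 - 2*w**3/3] = -w**6 + 5*w**4/2 - 2*w**2, which equals f(w).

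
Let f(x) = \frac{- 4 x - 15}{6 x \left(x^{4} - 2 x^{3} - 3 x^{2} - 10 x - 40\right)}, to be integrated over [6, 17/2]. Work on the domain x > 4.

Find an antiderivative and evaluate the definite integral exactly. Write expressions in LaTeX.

Antiderivative: F(x) = \frac{2835 \log{\left(x \right)} - 465 \log{\left(x - 4 \right)} - 490 \log{\left(x + 2 \right)} - 940 \log{\left(x^{2} + 5 \right)} + 176 \sqrt{5} \operatorname{atan}{\left(\frac{\sqrt{5} x}{5} \right)}}{45360}; value = - \frac{\log{\left(6 \right)}}{16} - \frac{47 \log{\left(\frac{309}{4} \right)}}{2268} - \frac{7 \log{\left(\frac{21}{2} \right)}}{648} - \frac{31 \log{\left(\frac{9}{2} \right)}}{3024} - \frac{11 \sqrt{5} \operatorname{atan}{\left(\frac{6 \sqrt{5}}{5} \right)}}{2835} + \frac{31 \log{\left(2 \right)}}{3024} + \frac{11 \sqrt{5} \operatorname{atan}{\left(\frac{17 \sqrt{5}}{10} \right)}}{2835} + \frac{7 \log{\left(8 \right)}}{648} + \frac{47 \log{\left(41 \right)}}{2268} + \frac{\log{\left(\frac{17}{2} \right)}}{16}

The denominator factors as 6 x \left(x - 4\right) \left(x + 2\right) \left(x^{2} + 5\right); partial fractions split f into directly integrable pieces: - \frac{47 x - 22}{1134 \left(x^{2} + 5\right)} - \frac{7}{648 \left(x + 2\right)} - \frac{31}{3024 \left(x - 4\right)} + \frac{1}{16 x}.
F(x) = \frac{2835 \log{\left(x \right)} - 465 \log{\left(x - 4 \right)} - 490 \log{\left(x + 2 \right)} - 940 \log{\left(x^{2} + 5 \right)} + 176 \sqrt{5} \operatorname{atan}{\left(\frac{\sqrt{5} x}{5} \right)}}{45360} is an antiderivative of f.
Check: d/dx[\frac{2835 \log{\left(x \right)} - 465 \log{\left(x - 4 \right)} - 490 \log{\left(x + 2 \right)} - 940 \log{\left(x^{2} + 5 \right)} + 176 \sqrt{5} \operatorname{atan}{\left(\frac{\sqrt{5} x}{5} \right)}}{45360}] = \frac{- 4 x - 15}{6 x^{5} - 12 x^{4} - 18 x^{3} - 60 x^{2} - 240 x}, which equals f(x).
F(17/2) = - \frac{47 \log{\left(\frac{309}{4} \right)}}{2268} - \frac{7 \log{\left(\frac{21}{2} \right)}}{648} - \frac{31 \log{\left(\frac{9}{2} \right)}}{3024} + \frac{11 \sqrt{5} \operatorname{atan}{\left(\frac{17 \sqrt{5}}{10} \right)}}{2835} + \frac{\log{\left(\frac{17}{2} \right)}}{16}; F(6) = - \frac{47 \log{\left(41 \right)}}{2268} - \frac{7 \log{\left(8 \right)}}{648} - \frac{31 \log{\left(2 \right)}}{3024} + \frac{11 \sqrt{5} \operatorname{atan}{\left(\frac{6 \sqrt{5}}{5} \right)}}{2835} + \frac{\log{\left(6 \right)}}{16}.
Integral = F(17/2) - F(6) = - \frac{\log{\left(6 \right)}}{16} - \frac{47 \log{\left(\frac{309}{4} \right)}}{2268} - \frac{7 \log{\left(\frac{21}{2} \right)}}{648} - \frac{31 \log{\left(\frac{9}{2} \right)}}{3024} - \frac{11 \sqrt{5} \operatorname{atan}{\left(\frac{6 \sqrt{5}}{5} \right)}}{2835} + \frac{31 \log{\left(2 \right)}}{3024} + \frac{11 \sqrt{5} \operatorname{atan}{\left(\frac{17 \sqrt{5}}{10} \right)}}{2835} + \frac{7 \log{\left(8 \right)}}{648} + \frac{47 \log{\left(41 \right)}}{2268} + \frac{\log{\left(\frac{17}{2} \right)}}{16}.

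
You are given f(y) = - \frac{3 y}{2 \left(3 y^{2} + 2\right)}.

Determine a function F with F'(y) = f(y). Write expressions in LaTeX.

f matches the chain-rule pattern g'(h)*h' with inner function h(y) = 3 y^{2} + 2; substituting u = h(y) collapses the integral.
Check: d/dy[- \frac{\log{\left(3 y^{2} + 2 \right)}}{4}] = - \frac{3 y}{6 y^{2} + 4}, which equals f(y).

An antiderivative is F(y) = - \frac{\log{\left(3 y^{2} + 2 \right)}}{4}.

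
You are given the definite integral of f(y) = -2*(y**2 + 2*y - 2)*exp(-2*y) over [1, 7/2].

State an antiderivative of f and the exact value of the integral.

Antiderivative: F(y) = y**2*exp(-2*y) + 3*y*exp(-2*y) - exp(-2*y)/2; value = -7*exp(-2)/2 + 89*exp(-7)/4

f has the shape u'v + uv' for u = y**2 + 3*y - 1/2 and v = exp(-2*y) — it is the derivative of the product u*v.
F(y) = y**2*exp(-2*y) + 3*y*exp(-2*y) - exp(-2*y)/2 is an antiderivative of f.
Check: d/dy[y**2*exp(-2*y) + 3*y*exp(-2*y) - exp(-2*y)/2] = (-2*y**2 - 4*y + 4)*exp(-2*y), which equals f(y).
F(7/2) = 89*exp(-7)/4; F(1) = 7*exp(-2)/2.
Integral = F(7/2) - F(1) = -7*exp(-2)/2 + 89*exp(-7)/4.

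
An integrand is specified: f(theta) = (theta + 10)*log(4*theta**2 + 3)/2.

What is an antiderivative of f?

An antiderivative is F(theta) = theta**2*log(4*theta**2 + 3)/4 - theta**2/4 + 5*theta*log(4*theta**2 + 3) - 10*theta + 3*log(theta**2 + 3/4)/16 + 5*sqrt(3)*atan(2*sqrt(3)*theta/3).

For F(theta) to be correct the identity F'(theta) - f(theta) = 0 must hold.
Check: d/dtheta[theta**2*log(4*theta**2 + 3)/4 - theta**2/4 + 5*theta*log(4*theta**2 + 3) - 10*theta + 3*log(theta**2 + 3/4)/16 + 5*sqrt(3)*atan(2*sqrt(3)*theta/3)] = theta*log(4*theta**2 + 3)/2 + 5*log(4*theta**2 + 3), which equals f(theta).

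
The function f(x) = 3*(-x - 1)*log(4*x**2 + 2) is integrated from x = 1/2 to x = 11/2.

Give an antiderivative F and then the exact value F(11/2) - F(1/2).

Antiderivative: F(x) = 3*(2*x**2 + 2*x*(-x - 2)*log(4*x**2 + 2) + 8*x - log(x**2 + 1/2) - 4*sqrt(2)*atan(sqrt(2)*x))/4; value = -495*log(123)/8 - 3*sqrt(2)*atan(11*sqrt(2)/2) - 3*log(123/4)/4 + 3*log(3/4)/4 + 15*log(3)/8 + 3*sqrt(2)*atan(sqrt(2)/2) + 75

An antiderivative F(x) passes only if d/dx[F] lands on f(x) exactly.
F(x) = 3*(2*x**2 + 2*x*(-x - 2)*log(4*x**2 + 2) + 8*x - log(x**2 + 1/2) - 4*sqrt(2)*atan(sqrt(2)*x))/4 is an antiderivative of f.
Check: d/dx[3*(2*x**2 + 2*x*(-x - 2)*log(4*x**2 + 2) + 8*x - log(x**2 + 1/2) - 4*sqrt(2)*atan(sqrt(2)*x))/4] = -3*x*log(2*x**2 + 1) - 3*x*log(2) - 3*log(2*x**2 + 1) - 3*log(2), which equals f(x).
F(11/2) = -495*log(123)/8 - 3*sqrt(2)*atan(11*sqrt(2)/2) - 3*log(123/4)/4 + 627/8; F(1/2) = -3*sqrt(2)*atan(sqrt(2)/2) - 15*log(3)/8 - 3*log(3/4)/4 + 27/8.
Integral = F(11/2) - F(1/2) = -495*log(123)/8 - 3*sqrt(2)*atan(11*sqrt(2)/2) - 3*log(123/4)/4 + 3*log(3/4)/4 + 15*log(3)/8 + 3*sqrt(2)*atan(sqrt(2)/2) + 75.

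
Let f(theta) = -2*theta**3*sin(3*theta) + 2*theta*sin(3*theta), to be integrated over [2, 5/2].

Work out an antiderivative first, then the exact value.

Antiderivative: F(theta) = 2*(9*theta**3*cos(3*theta) - 9*theta**2*sin(3*theta) - 15*theta*cos(3*theta) + 5*sin(3*theta))/27; value = -205*sin(15/2)/54 - 28*cos(6)/9 + 62*sin(6)/27 + 275*cos(15/2)/36

Integrate term by term and add the pieces.
F(theta) = 2*(9*theta**3*cos(3*theta) - 9*theta**2*sin(3*theta) - 15*theta*cos(3*theta) + 5*sin(3*theta))/27 is an antiderivative of f.
Check: d/dtheta[2*(9*theta**3*cos(3*theta) - 9*theta**2*sin(3*theta) - 15*theta*cos(3*theta) + 5*sin(3*theta))/27] = -2*theta**3*sin(3*theta) + 2*theta*sin(3*theta) = f(theta).
F(5/2) = -205*sin(15/2)/54 + 275*cos(15/2)/36; F(2) = -62*sin(6)/27 + 28*cos(6)/9.
Integral = F(5/2) - F(2) = -205*sin(15/2)/54 - 28*cos(6)/9 + 62*sin(6)/27 + 275*cos(15/2)/36.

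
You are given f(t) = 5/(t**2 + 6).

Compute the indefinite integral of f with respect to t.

A first test for any F(t): its t-derivative must equal f(t) identically.
Check: d/dt[5*sqrt(6)*atan(sqrt(6)*t/6)/6] = 5/(t**2 + 6) = f(t).

F(t) = 5*sqrt(6)*atan(sqrt(6)*t/6)/6 + C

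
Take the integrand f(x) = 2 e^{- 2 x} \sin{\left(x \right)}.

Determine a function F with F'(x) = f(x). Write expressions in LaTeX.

Since d/dx undoes antidifferentiation here, F'(x) = f(x) is required of F(x).
Check: d/dx[\frac{\left(- 4 \sin{\left(x \right)} - 2 \cos{\left(x \right)}\right) e^{- 2 x}}{5}] = 2 e^{- 2 x} \sin{\left(x \right)} = f(x).

An antiderivative is F(x) = \frac{\left(- 4 \sin{\left(x \right)} - 2 \cos{\left(x \right)}\right) e^{- 2 x}}{5}.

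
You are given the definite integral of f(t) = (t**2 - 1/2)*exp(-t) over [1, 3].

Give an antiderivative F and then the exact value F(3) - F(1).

Antiderivative: F(t) = -t**2*exp(-t) - 2*t*exp(-t) - 3*exp(-t)/2; value = -33*exp(-3)/2 + 9*exp(-1)/2

Recognize the product-rule pattern: f = u'v + uv' with u = -t**2 - 2*t - 3/2, v = exp(-t), so integration by parts undoes it.
F(t) = -t**2*exp(-t) - 2*t*exp(-t) - 3*exp(-t)/2 is an antiderivative of f.
Check: d/dt[-t**2*exp(-t) - 2*t*exp(-t) - 3*exp(-t)/2] = (2*t**2 - 1)*exp(-t)/2, which equals f(t).
F(3) = -33*exp(-3)/2; F(1) = -9*exp(-1)/2.
Integral = F(3) - F(1) = -33*exp(-3)/2 + 9*exp(-1)/2.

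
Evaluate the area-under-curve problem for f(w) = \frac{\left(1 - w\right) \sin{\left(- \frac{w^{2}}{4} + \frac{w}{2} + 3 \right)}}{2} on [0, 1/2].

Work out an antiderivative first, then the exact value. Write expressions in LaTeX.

Antiderivative: F(w) = - \cos{\left(- \frac{w^{2}}{4} + \frac{w}{2} + 3 \right)}; value = \cos{\left(3 \right)} - \cos{\left(\frac{51}{16} \right)}

f matches the chain-rule pattern g'(h)*h' with inner function h(w) = - \frac{w^{2}}{4} + \frac{w}{2} + 3; substituting u = h(w) collapses the integral.
F(w) = - \cos{\left(- \frac{w^{2}}{4} + \frac{w}{2} + 3 \right)} is an antiderivative of f.
Check: d/dw[- \cos{\left(- \frac{w^{2}}{4} + \frac{w}{2} + 3 \right)}] = - \frac{w \sin{\left(- \frac{w^{2}}{4} + \frac{w}{2} + 3 \right)}}{2} + \frac{\sin{\left(- \frac{w^{2}}{4} + \frac{w}{2} + 3 \right)}}{2}, which equals f(w).
F(1/2) = - \cos{\left(\frac{51}{16} \right)}; F(0) = - \cos{\left(3 \right)}.
Integral = F(1/2) - F(0) = \cos{\left(3 \right)} - \cos{\left(\frac{51}{16} \right)}.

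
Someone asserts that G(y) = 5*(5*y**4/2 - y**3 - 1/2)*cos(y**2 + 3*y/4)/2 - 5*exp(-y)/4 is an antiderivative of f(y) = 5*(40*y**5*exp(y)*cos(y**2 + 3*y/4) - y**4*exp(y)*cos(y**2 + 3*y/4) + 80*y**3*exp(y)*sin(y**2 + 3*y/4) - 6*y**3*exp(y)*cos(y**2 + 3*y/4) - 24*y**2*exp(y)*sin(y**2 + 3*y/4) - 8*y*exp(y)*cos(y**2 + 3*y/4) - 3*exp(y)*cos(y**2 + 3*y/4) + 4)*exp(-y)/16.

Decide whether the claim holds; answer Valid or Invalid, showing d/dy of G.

Invalid: d/dy[G] - f = -25*y**5*sin(y**2 + 3*y/4)/2 - 25*y**5*cos(y**2 + 3*y/4)/2 + 5*y**4*sin(y**2 + 3*y/4)/16 + 5*y**4*cos(y**2 + 3*y/4)/16 - 185*y**3*sin(y**2 + 3*y/4)/8 + 215*y**3*cos(y**2 + 3*y/4)/8 + 15*y**2*sin(y**2 + 3*y/4)/2 - 15*y**2*cos(y**2 + 3*y/4)/2 + 5*y*sin(y**2 + 3*y/4)/2 + 5*y*cos(y**2 + 3*y/4)/2 + 15*sin(y**2 + 3*y/4)/16 + 15*cos(y**2 + 3*y/4)/16, which is not 0.

d/dy[G] = (-200*y**5*exp(y)*sin(y**2 + 3*y/4) + 5*y**4*exp(y)*sin(y**2 + 3*y/4) + 30*y**3*exp(y)*sin(y**2 + 3*y/4) + 400*y**3*exp(y)*cos(y**2 + 3*y/4) - 120*y**2*exp(y)*cos(y**2 + 3*y/4) + 40*y*exp(y)*sin(y**2 + 3*y/4) + 15*exp(y)*sin(y**2 + 3*y/4) + 20)*exp(-y)/16
d/dy[G] - f(y) = -25*y**5*sin(y**2 + 3*y/4)/2 - 25*y**5*cos(y**2 + 3*y/4)/2 + 5*y**4*sin(y**2 + 3*y/4)/16 + 5*y**4*cos(y**2 + 3*y/4)/16 - 185*y**3*sin(y**2 + 3*y/4)/8 + 215*y**3*cos(y**2 + 3*y/4)/8 + 15*y**2*sin(y**2 + 3*y/4)/2 - 15*y**2*cos(y**2 + 3*y/4)/2 + 5*y*sin(y**2 + 3*y/4)/2 + 5*y*cos(y**2 + 3*y/4)/2 + 15*sin(y**2 + 3*y/4)/16 + 15*cos(y**2 + 3*y/4)/16 != 0.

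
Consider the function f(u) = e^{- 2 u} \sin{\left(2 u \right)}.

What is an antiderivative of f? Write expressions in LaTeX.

Since d/du undoes antidifferentiation here, F'(u) = f(u) is required of F(u).
Check: d/du[- \frac{\left(\sin{\left(2 u \right)} + \cos{\left(2 u \right)}\right) e^{- 2 u}}{4}] = e^{- 2 u} \sin{\left(2 u \right)} = f(u).

An antiderivative is F(u) = - \frac{\left(\sin{\left(2 u \right)} + \cos{\left(2 u \right)}\right) e^{- 2 u}}{4}.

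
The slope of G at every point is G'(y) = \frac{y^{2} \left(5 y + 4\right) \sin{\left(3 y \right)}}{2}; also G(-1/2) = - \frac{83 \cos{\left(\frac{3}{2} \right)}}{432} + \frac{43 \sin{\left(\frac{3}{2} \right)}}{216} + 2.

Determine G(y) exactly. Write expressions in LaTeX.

G(y) = - \frac{5 y^{3} \cos{\left(3 y \right)}}{6} + \frac{5 y^{2} \sin{\left(3 y \right)}}{6} - \frac{2 y^{2} \cos{\left(3 y \right)}}{3} + \frac{4 y \sin{\left(3 y \right)}}{9} + \frac{5 y \cos{\left(3 y \right)}}{9} - \frac{5 \sin{\left(3 y \right)}}{27} + \frac{4 \cos{\left(3 y \right)}}{27} + 2

Whatever form G(y) takes, its d/dy must return the stated G'(y).
A general antiderivative is - \frac{5 y^{3} \cos{\left(3 y \right)}}{6} + \frac{5 y^{2} \sin{\left(3 y \right)}}{6} - \frac{2 y^{2} \cos{\left(3 y \right)}}{3} + \frac{4 y \sin{\left(3 y \right)}}{9} + \frac{5 y \cos{\left(3 y \right)}}{9} - \frac{5 \sin{\left(3 y \right)}}{27} + \frac{4 \cos{\left(3 y \right)}}{27} + C.
The condition gives C = - \frac{83 \cos{\left(\frac{3}{2} \right)}}{432} + \frac{43 \sin{\left(\frac{3}{2} \right)}}{216} + 2 - (- \frac{83 \cos{\left(\frac{3}{2} \right)}}{432} + \frac{43 \sin{\left(\frac{3}{2} \right)}}{216}) = 2.
So G(y) = - \frac{5 y^{3} \cos{\left(3 y \right)}}{6} + \frac{5 y^{2} \sin{\left(3 y \right)}}{6} - \frac{2 y^{2} \cos{\left(3 y \right)}}{3} + \frac{4 y \sin{\left(3 y \right)}}{9} + \frac{5 y \cos{\left(3 y \right)}}{9} - \frac{5 \sin{\left(3 y \right)}}{27} + \frac{4 \cos{\left(3 y \right)}}{27} + 2.
Check: d/dy[- \frac{5 y^{3} \cos{\left(3 y \right)}}{6} + \frac{5 y^{2} \sin{\left(3 y \right)}}{6} - \frac{2 y^{2} \cos{\left(3 y \right)}}{3} + \frac{4 y \sin{\left(3 y \right)}}{9} + \frac{5 y \cos{\left(3 y \right)}}{9} - \frac{5 \sin{\left(3 y \right)}}{27} + \frac{4 \cos{\left(3 y \right)}}{27} + 2] = \frac{5 y^{3} \sin{\left(3 y \right)}}{2} + 2 y^{2} \sin{\left(3 y \right)}, which equals G'(y).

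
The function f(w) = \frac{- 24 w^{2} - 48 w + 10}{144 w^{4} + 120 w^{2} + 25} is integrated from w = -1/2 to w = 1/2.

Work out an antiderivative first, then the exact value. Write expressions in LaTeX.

Antiderivative: F(w) = \frac{2 \left(w + 1\right)}{12 w^{2} + 5}; value = \frac{1}{4}

Recognize the product-rule pattern: f = u'v + uv' with u = \frac{1}{4 w^{2} + \frac{5}{3}}, v = \frac{2 w}{3} + \frac{2}{3}, so integration by parts undoes it.
F(w) = \frac{2 \left(w + 1\right)}{12 w^{2} + 5} is an antiderivative of f.
Check: d/dw[\frac{2 \left(w + 1\right)}{12 w^{2} + 5}] = \frac{- 24 w^{2} - 48 w + 10}{144 w^{4} + 120 w^{2} + 25} = f(w).
F(1/2) = \frac{3}{8}; F(-1/2) = \frac{1}{8}.
Integral = F(1/2) - F(-1/2) = \frac{1}{4}.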